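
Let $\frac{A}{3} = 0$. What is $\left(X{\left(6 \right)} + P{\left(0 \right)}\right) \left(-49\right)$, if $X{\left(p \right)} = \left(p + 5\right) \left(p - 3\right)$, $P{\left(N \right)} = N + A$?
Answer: $-1617$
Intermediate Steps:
$A = 0$ ($A = 3 \cdot 0 = 0$)
$P{\left(N \right)} = N$ ($P{\left(N \right)} = N + 0 = N$)
$X{\left(p \right)} = \left(-3 + p\right) \left(5 + p\right)$ ($X{\left(p \right)} = \left(5 + p\right) \left(-3 + p\right) = \left(-3 + p\right) \left(5 + p\right)$)
$\left(X{\left(6 \right)} + P{\left(0 \right)}\right) \left(-49\right) = \left(\left(-15 + 6^{2} + 2 \cdot 6\right) + 0\right) \left(-49\right) = \left(\left(-15 + 36 + 12\right) + 0\right) \left(-49\right) = \left(33 + 0\right) \left(-49\right) = 33 \left(-49\right) = -1617$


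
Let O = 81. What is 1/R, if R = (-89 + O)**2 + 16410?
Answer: 1/16474 ≈ 6.0702e-5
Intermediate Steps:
R = 16474 (R = (-89 + 81)**2 + 16410 = (-8)**2 + 16410 = 64 + 16410 = 16474)
1/R = 1/16474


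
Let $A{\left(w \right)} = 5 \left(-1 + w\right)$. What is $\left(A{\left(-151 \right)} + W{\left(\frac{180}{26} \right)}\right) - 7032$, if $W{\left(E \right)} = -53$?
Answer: $-7845$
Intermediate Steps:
$A{\left(w \right)} = -5 + 5 w$
$\left(A{\left(-151 \right)} + W{\left(\frac{180}{26} \right)}\right) - 7032 = \left(\left(-5 + 5 \left(-151\right)\right) - 53\right) - 7032 = \left(\left(-5 - 755\right) - 53\right) - 7032 = \left(-760 - 53\right) - 7032 = -813 - 7032 = -7845$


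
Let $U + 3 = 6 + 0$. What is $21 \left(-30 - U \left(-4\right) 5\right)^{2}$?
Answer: $18900$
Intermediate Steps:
$U = 3$ ($U = -3 + \left(6 + 0\right) = -3 + 6 = 3$)
$21 \left(-30 - U \left(-4\right) 5\right)^{2} = 21 \left(-30 - 3 \left(-4\right) 5\right)^{2} = 21 \left(-30 - \left(-12\right) 5\right)^{2} = 21 \left(-30 - -60\right)^{2} = 21 \left(-30 + 60\right)^{2} = 21 \cdot 30^{2} = 21 \cdot 900 = 18900$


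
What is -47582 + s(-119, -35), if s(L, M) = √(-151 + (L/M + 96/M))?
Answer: -47582 + I*√184170/35 ≈ -47582.0 + 12.261*I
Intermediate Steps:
s(L, M) = √(-151 + 96/M + L/M) (s(L, M) = √(-151 + (96/M + L/M)) = √(-151 + 96/M + L/M))
-47582 + s(-119, -35) = -47582 + √((96 - 119 - 151*(-35))/(-35)) = -47582 + √(-(96 - 119 + 5285)/35) = -47582 + √(-1/35*5262) = -47582 + √(-5262/35) = -47582 + I*√184170/35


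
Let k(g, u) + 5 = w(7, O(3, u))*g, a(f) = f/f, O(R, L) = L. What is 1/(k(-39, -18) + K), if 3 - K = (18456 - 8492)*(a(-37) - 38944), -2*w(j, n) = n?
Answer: 1/388027699 ≈ 2.5771e-9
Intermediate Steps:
w(j, n) = -n/2
a(f) = 1
K = 388028055 (K = 3 - (18456 - 8492)*(1 - 38944) = 3 - 9964*(-38943) = 3 - 1*(-388028052) = 3 + 388028052 = 388028055)
k(g, u) = -5 - g*u/2 (k(g, u) = -5 + (-u/2)*g = -5 - g*u/2)
1/(k(-39, -18) + K) = 1/((-5 - 1/2*(-39)*(-18)) + 388028055) = 1/((-5 - 351) + 388028055) = 1/(-356 + 388028055) = 1/388027699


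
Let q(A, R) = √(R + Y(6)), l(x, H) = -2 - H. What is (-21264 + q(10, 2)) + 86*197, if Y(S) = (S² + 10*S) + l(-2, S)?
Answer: -4322 + 3*√10 ≈ -4312.5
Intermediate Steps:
Y(S) = -2 + S² + 9*S (Y(S) = (S² + 10*S) + (-2 - S) = -2 + S² + 9*S)
q(A, R) = √(88 + R) (q(A, R) = √(R + (-2 + 6² + 9*6)) = √(R + (-2 + 36 + 54)) = √(R + 88) = √(88 + R))
(-21264 + q(10, 2)) + 86*197 = (-21264 + √(88 + 2)) + 86*197 = (-21264 + √90) + 16942 = (-21264 + 3*√10) + 16942 = -4322 + 3*√10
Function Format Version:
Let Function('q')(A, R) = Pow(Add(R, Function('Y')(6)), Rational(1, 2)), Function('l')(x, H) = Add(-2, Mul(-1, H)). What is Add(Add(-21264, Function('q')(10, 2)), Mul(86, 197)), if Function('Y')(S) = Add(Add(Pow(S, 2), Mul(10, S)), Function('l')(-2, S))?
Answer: Add(-4322, Mul(3, Pow(10, Rational(1, 2)))) ≈ -4312.5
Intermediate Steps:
Function('Y')(S) = Add(-2, Pow(S, 2), Mul(9, S)) (Function('Y')(S) = Add(Add(Pow(S, 2), Mul(10, S)), Add(-2, Mul(-1, S))) = Add(-2, Pow(S, 2), Mul(9, S)))
Function('q')(A, R) = Pow(Add(88, R), Rational(1, 2)) (Function('q')(A, R) = Pow(Add(R, Add(-2, Pow(6, 2), Mul(9, 6))), Rational(1, 2)) = Pow(Add(R, Add(-2, 36, 54)), Rational(1, 2)) = Pow(Add(R, 88), Rational(1, 2)) = Pow(Add(88, R), Rational(1, 2)))
Add(Add(-21264, Function('q')(10, 2)), Mul(86, 197)) = Add(Add(-21264, Pow(Add(88, 2), Rational(1, 2))), Mul(86, 197)) = Add(Add(-21264, Pow(90, Rational(1, 2))), 16942) = Add(Add(-21264, Mul(3, Pow(10, Rational(1, 2)))), 16942) = Add(-4322, Mul(3, Pow(10, Rational(1, 2))))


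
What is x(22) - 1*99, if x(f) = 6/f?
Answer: -1086/11 ≈ -98.727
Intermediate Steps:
x(22) - 1*99 = 6/22 - 1*99 = 6*(1/22) - 99 = 3/11 - 99 = -1086/11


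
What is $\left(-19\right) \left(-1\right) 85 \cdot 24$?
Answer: $38760$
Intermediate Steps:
$\left(-19\right) \left(-1\right) 85 \cdot 24 = 19 \cdot 85 \cdot 24 = 1615 \cdot 24 = 38760$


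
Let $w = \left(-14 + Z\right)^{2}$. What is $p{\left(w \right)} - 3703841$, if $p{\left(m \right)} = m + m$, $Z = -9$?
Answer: $-3702783$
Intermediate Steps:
$w = 529$ ($w = \left(-14 - 9\right)^{2} = \left(-23\right)^{2} = 529$)
$p{\left(m \right)} = 2 m$
$p{\left(w \right)} - 3703841 = 2 \cdot 529 - 3703841 = 1058 - 3703841 = -3702783$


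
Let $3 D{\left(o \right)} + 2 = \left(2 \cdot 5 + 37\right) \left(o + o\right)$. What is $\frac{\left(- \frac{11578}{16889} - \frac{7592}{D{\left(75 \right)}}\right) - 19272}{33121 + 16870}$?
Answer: $- \frac{286810399049}{743826537119} \approx -0.38559$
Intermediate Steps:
$D{\left(o \right)} = - \frac{2}{3} + \frac{94 o}{3}$ ($D{\left(o \right)} = - \frac{2}{3} + \frac{\left(2 \cdot 5 + 37\right) \left(o + o\right)}{3} = - \frac{2}{3} + \frac{\left(10 + 37\right) 2 o}{3} = - \frac{2}{3} + \frac{47 \cdot 2 o}{3} = - \frac{2}{3} + \frac{94 o}{3}$)
$\frac{\left(- \frac{11578}{16889} - \frac{7592}{D{\left(75 \right)}}\right) - 19272}{33121 + 16870} = \frac{\left(- \frac{11578}{16889} - \frac{7592}{- \frac{2}{3} + \frac{94}{3} \cdot 75}\right) - 19272}{33121 + 16870} = \frac{\left(\left(-11578\right) \frac{1}{16889} - \frac{7592}{- \frac{2}{3} + 2350}\right) - 19272}{49991} = \left(\left(- \frac{11578}{16889} - \frac{7592}{\frac{7048}{3}}\right) - 19272\right) \frac{1}{49991} = \left(\left(- \frac{11578}{16889} - \frac{2847}{881}\right) - 19272\right) \frac{1}{49991} = \left(- \frac{58283201}{14879209} - 19272\right) \frac{1}{49991} = \left(- \frac{286810399049}{14879209}\right) \frac{1}{49991} = - \frac{286810399049}{743826537119}$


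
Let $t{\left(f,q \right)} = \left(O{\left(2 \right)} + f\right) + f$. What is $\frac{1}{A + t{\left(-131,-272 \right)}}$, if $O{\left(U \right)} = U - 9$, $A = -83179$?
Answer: $- \frac{1}{83448} \approx -1.1984 \cdot 10^{-5}$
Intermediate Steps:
$O{\left(U \right)} = -9 + U$
$t{\left(f,q \right)} = -7 + 2 f$ ($t{\left(f,q \right)} = \left(\left(-9 + 2\right) + f\right) + f = \left(-7 + f\right) + f = -7 + 2 f$)
$\frac{1}{A + t{\left(-131,-272 \right)}} = \frac{1}{-83179 + \left(-7 + 2 \left(-131\right)\right)} = \frac{1}{-83179 - 269} = \frac{1}{-83448} = - \frac{1}{83448}$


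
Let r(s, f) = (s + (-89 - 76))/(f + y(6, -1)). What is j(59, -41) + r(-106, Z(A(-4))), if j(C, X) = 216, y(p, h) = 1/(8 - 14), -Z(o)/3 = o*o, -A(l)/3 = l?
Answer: 561714/2593 ≈ 216.63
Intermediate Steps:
A(l) = -3*l
Z(o) = -3*o² (Z(o) = -3*o*o = -3*o²)
y(p, h) = -⅙ (y(p, h) = 1/(-6) = -⅙)
r(s, f) = (-165 + s)/(-⅙ + f) (r(s, f) = (s + (-89 - 76))/(f - ⅙) = (s - 165)/(-⅙ + f) = (-165 + s)/(-⅙ + f))
j(59, -41) + r(-106, Z(A(-4))) = 216 + 6*(-165 - 106)/(-1 + 6*(-3*(-3*(-4))²)) = 216 + 6*(-271)/(-1 + 6*(-3*12²)) = 216 + 6*(-271)/(-1 + 6*(-3*144)) = 216 + 6*(-271)/(-1 + 6*(-432)) = 216 + 6*(-271)/(-1 - 2592) = 216 + 6*(-271)/(-2593) = 216 + 6*(-1/2593)*(-271) = 216 + 1626/2593 = 561714/2593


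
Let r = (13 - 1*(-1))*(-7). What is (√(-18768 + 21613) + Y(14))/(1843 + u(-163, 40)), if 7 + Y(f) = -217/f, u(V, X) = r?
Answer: -9/698 + √2845/1745 ≈ 0.017673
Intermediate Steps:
r = -98 (r = (13 + 1)*(-7) = 14*(-7) = -98)
u(V, X) = -98
Y(f) = -7 - 217/f
(√(-18768 + 21613) + Y(14))/(1843 + u(-163, 40)) = (√(-18768 + 21613) + (-7 - 217/14))/(1843 - 98) = (√2845 + (-7 - 217*1/14))/1745 = (√2845 + (-7 - 31/2))*(1/1745) = (√2845 - 45/2)*(1/1745) = (-45/2 + √2845)*(1/1745) = -9/698 + √2845/1745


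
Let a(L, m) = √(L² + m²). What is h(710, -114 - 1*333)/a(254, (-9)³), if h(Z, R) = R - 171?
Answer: -618*√595957/595957 ≈ -0.80054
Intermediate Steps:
h(Z, R) = -171 + R
h(710, -114 - 1*333)/a(254, (-9)³) = (-171 + (-114 - 1*333))/(√(254² + ((-9)³)²)) = (-171 + (-114 - 333))/(√(64516 + (-729)²)) = (-171 - 447)/(√(64516 + 531441)) = -618*√595957/595957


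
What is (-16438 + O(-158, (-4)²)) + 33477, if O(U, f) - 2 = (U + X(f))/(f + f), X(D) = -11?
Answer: 545143/32 ≈ 17036.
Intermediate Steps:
O(U, f) = 2 + (-11 + U)/(2*f) (O(U, f) = 2 + (U - 11)/(f + f) = 2 + (-11 + U)/((2*f)) = 2 + (-11 + U)*(1/(2*f)) = 2 + (-11 + U)/(2*f))
(-16438 + O(-158, (-4)²)) + 33477 = (-16438 + (-11 - 158 + 4*(-4)²)/(2*((-4)²))) + 33477 = (-16438 + (½)*(-11 - 158 + 4*16)/16) + 33477 = (-16438 + (½)*(1/16)*(-11 - 158 + 64)) + 33477 = (-16438 + (½)*(1/16)*(-105)) + 33477 = (-16438 - 105/32) + 33477 = -526121/32 + 33477 = 545143/32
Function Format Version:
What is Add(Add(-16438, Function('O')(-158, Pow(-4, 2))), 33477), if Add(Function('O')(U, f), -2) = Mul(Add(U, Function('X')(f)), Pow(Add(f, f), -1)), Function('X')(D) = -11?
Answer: Rational(545143, 32) ≈ 17036.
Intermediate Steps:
Function('O')(U, f) = Add(2, Mul(Rational(1, 2), Pow(f, -1), Add(-11, U))) (Function('O')(U, f) = Add(2, Mul(Add(U, -11), Pow(Add(f, f), -1))) = Add(2, Mul(Add(-11, U), Pow(Mul(2, f), -1))) = Add(2, Mul(Add(-11, U), Mul(Rational(1, 2), Pow(f, -1)))) = Add(2, Mul(Rational(1, 2), Pow(f, -1), Add(-11, U))))
Add(Add(-16438, Function('O')(-158, Pow(-4, 2))), 33477) = Add(Add(-16438, Mul(Rational(1, 2), Pow(Pow(-4, 2), -1), Add(-11, -158, Mul(4, Pow(-4, 2))))), 33477) = Add(Add(-16438, Mul(Rational(1, 2), Pow(16, -1), Add(-11, -158, Mul(4, 16)))), 33477) = Add(Add(-16438, Mul(Rational(1, 2), Rational(1, 16), Add(-11, -158, 64))), 33477) = Add(Add(-16438, Mul(Rational(1, 2), Rational(1, 16), -105)), 33477) = Add(Add(-16438, Rational(-105, 32)), 33477) = Add(Rational(-526121, 32), 33477) = Rational(545143, 32)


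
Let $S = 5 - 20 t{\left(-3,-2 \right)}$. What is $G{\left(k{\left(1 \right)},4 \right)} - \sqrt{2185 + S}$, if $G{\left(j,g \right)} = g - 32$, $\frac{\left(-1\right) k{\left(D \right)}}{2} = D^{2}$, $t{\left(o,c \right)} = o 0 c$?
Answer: $-28 - \sqrt{2190} \approx -74.797$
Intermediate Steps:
$t{\left(o,c \right)} = 0$ ($t{\left(o,c \right)} = 0 c = 0$)
$k{\left(D \right)} = - 2 D^{2}$
$S = 5$ ($S = 5 - 0 = 5 + 0 = 5$)
$G{\left(j,g \right)} = -32 + g$ ($G{\left(j,g \right)} = g - 32 = -32 + g$)
$G{\left(k{\left(1 \right)},4 \right)} - \sqrt{2185 + S} = \left(-32 + 4\right) - \sqrt{2185 + 5} = -28 - \sqrt{2190}$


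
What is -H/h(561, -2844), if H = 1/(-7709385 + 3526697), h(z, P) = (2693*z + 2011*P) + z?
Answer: -1/17600541969600 ≈ -5.6816e-14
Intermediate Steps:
h(z, P) = 2011*P + 2694*z (h(z, P) = (2011*P + 2693*z) + z = 2011*P + 2694*z)
H = -1/4182688 (H = 1/(-4182688) = -1/4182688 ≈ -2.3908e-7)
-H/h(561, -2844) = -(-1)/(4182688*(2011*(-2844) + 2694*561)) = -(-1)/(4182688*(-5719284 + 1511334)) = -(-1)/(4182688*(-4207950)) = -(-1)*(-1)/(4182688*4207950) = -1*1/17600541969600 = -1/17600541969600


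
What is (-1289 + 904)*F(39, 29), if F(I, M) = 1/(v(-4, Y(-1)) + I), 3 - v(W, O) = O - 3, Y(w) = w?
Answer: -385/46 ≈ -8.3696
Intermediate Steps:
v(W, O) = 6 - O (v(W, O) = 3 - (O - 3) = 3 - (-3 + O) = 3 + (3 - O) = 6 - O)
F(I, M) = 1/(7 + I) (F(I, M) = 1/((6 - 1*(-1)) + I) = 1/((6 + 1) + I) = 1/(7 + I))
(-1289 + 904)*F(39, 29) = (-1289 + 904)/(7 + 39) = -385/46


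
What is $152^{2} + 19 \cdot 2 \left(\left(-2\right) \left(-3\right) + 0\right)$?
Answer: $23332$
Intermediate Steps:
$152^{2} + 19 \cdot 2 \left(\left(-2\right) \left(-3\right) + 0\right) = 23104 + 38 \left(6 + 0\right) = 23104 + 38 \cdot 6 = 23104 + 228 = 23332$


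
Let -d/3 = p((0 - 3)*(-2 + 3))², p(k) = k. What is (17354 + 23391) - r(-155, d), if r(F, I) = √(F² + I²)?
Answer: 40745 - √24754 ≈ 40588.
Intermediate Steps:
d = -27 (d = -3*(0 - 3)²*(-2 + 3)² = -3*(-3*1)² = -3*(-3)² = -3*9 = -27)
(17354 + 23391) - r(-155, d) = (17354 + 23391) - √((-155)² + (-27)²) = 40745 - √(24025 + 729) = 40745 - √24754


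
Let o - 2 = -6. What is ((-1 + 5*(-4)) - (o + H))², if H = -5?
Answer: 144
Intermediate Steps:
o = -4 (o = 2 - 6 = -4)
((-1 + 5*(-4)) - (o + H))² = ((-1 + 5*(-4)) - (-4 - 5))² = ((-1 - 20) - 1*(-9))² = (-21 + 9)² = (-12)² = 144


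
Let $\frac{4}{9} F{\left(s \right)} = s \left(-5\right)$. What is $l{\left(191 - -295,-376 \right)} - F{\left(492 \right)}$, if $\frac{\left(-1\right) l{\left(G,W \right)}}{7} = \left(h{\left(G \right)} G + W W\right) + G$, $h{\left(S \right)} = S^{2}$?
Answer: $-804526291$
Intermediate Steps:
$l{\left(G,W \right)} = - 7 G - 7 G^{3} - 7 W^{2}$ ($l{\left(G,W \right)} = - 7 \left(\left(G^{2} G + W W\right) + G\right) = - 7 \left(\left(G^{3} + W^{2}\right) + G\right) = - 7 \left(G + G^{3} + W^{2}\right) = - 7 G - 7 G^{3} - 7 W^{2}$)
$F{\left(s \right)} = - \frac{45 s}{4}$ ($F{\left(s \right)} = \frac{9 s \left(-5\right)}{4} = \frac{9 \left(- 5 s\right)}{4} = - \frac{45 s}{4}$)
$l{\left(191 - -295,-376 \right)} - F{\left(492 \right)} = \left(- 7 \left(191 - -295\right) - 7 \left(191 - -295\right)^{3} - 7 \left(-376\right)^{2}\right) - \left(- \frac{45}{4}\right) 492 = \left(- 7 \left(191 + 295\right) - 7 \left(191 + 295\right)^{3} - 989632\right) - -5535 = \left(\left(-7\right) 486 - 7 \cdot 486^{3} - 989632\right) + 5535 = \left(-3402 - 803538792 - 989632\right) + 5535 = -804531826 + 5535 = -804526291$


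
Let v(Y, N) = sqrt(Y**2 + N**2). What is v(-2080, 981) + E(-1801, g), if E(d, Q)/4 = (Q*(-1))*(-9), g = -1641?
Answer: -59076 + sqrt(5288761) ≈ -56776.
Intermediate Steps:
E(d, Q) = 36*Q (E(d, Q) = 4*((Q*(-1))*(-9)) = 4*(-Q*(-9)) = 4*(9*Q) = 36*Q)
v(Y, N) = sqrt(N**2 + Y**2)
v(-2080, 981) + E(-1801, g) = sqrt(981**2 + (-2080)**2) + 36*(-1641) = sqrt(962361 + 4326400) - 59076 = sqrt(5288761) - 59076 = -59076 + sqrt(5288761)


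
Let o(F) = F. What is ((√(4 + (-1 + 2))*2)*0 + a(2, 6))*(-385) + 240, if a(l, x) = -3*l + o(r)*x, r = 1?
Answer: 240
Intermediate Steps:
a(l, x) = x - 3*l (a(l, x) = -3*l + 1*x = -3*l + x = x - 3*l)
((√(4 + (-1 + 2))*2)*0 + a(2, 6))*(-385) + 240 = ((√(4 + (-1 + 2))*2)*0 + (6 - 3*2))*(-385) + 240 = ((√(4 + 1)*2)*0 + (6 - 6))*(-385) + 240 = ((√5*2)*0 + 0)*(-385) + 240 = ((2*√5)*0 + 0)*(-385) + 240 = (0 + 0)*(-385) + 240 = 0*(-385) + 240 = 0 + 240 = 240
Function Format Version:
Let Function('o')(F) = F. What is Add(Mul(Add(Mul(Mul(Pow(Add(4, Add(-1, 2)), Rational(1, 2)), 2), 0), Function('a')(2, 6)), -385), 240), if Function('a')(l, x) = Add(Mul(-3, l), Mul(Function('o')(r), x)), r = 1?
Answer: 240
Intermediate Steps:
Function('a')(l, x) = Add(x, Mul(-3, l)) (Function('a')(l, x) = Add(Mul(-3, l), Mul(1, x)) = Add(Mul(-3, l), x) = Add(x, Mul(-3, l)))
Add(Mul(Add(Mul(Mul(Pow(Add(4, Add(-1, 2)), Rational(1, 2)), 2), 0), Function('a')(2, 6)), -385), 240) = Add(Mul(Add(Mul(Mul(Pow(Add(4, Add(-1, 2)), Rational(1, 2)), 2), 0), Add(6, Mul(-3, 2))), -385), 240) = Add(Mul(Add(Mul(Mul(Pow(Add(4, 1), Rational(1, 2)), 2), 0), Add(6, -6)), -385), 240) = Add(Mul(Add(Mul(Mul(Pow(5, Rational(1, 2)), 2), 0), 0), -385), 240) = Add(Mul(Add(Mul(Mul(2, Pow(5, Rational(1, 2))), 0), 0), -385), 240) = Add(Mul(Add(0, 0), -385), 240) = Add(Mul(0, -385), 240) = Add(0, 240) = 240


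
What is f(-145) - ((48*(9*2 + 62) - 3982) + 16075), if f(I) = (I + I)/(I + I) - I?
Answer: -15787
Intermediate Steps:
f(I) = 1 - I (f(I) = (2*I)/((2*I)) - I = (2*I)*(1/(2*I)) - I = 1 - I)
f(-145) - ((48*(9*2 + 62) - 3982) + 16075) = (1 - 1*(-145)) - ((48*(9*2 + 62) - 3982) + 16075) = (1 + 145) - ((48*(18 + 62) - 3982) + 16075) = 146 - ((48*80 - 3982) + 16075) = 146 - ((3840 - 3982) + 16075) = 146 - (-142 + 16075) = 146 - 1*15933 = 146 - 15933 = -15787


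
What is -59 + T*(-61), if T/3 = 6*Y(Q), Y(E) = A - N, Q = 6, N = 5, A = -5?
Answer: 10921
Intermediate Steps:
Y(E) = -10 (Y(E) = -5 - 1*5 = -5 - 5 = -10)
T = -180 (T = 3*(6*(-10)) = 3*(-60) = -180)
-59 + T*(-61) = -59 - 180*(-61) = -59 + 10980 = 10921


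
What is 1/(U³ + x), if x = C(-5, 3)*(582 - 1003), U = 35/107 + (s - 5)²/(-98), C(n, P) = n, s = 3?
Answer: 144125083907/303386683378736 ≈ 0.00047505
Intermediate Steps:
U = 1501/5243 (U = 35/107 + (3 - 5)²/(-98) = 35*(1/107) + (-2)²*(-1/98) = 35/107 + 4*(-1/98) = 35/107 - 2/49 = 1501/5243 ≈ 0.28629)
x = 2105 (x = -5*(582 - 1003) = -5*(-421) = 2105)
1/(U³ + x) = 1/((1501/5243)³ + 2105) = 1/(3381754501/144125083907 + 2105) = 1/(303386683378736/144125083907) = 144125083907/303386683378736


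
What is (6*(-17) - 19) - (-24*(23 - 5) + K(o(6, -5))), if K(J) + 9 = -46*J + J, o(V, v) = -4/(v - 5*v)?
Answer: 311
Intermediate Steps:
o(V, v) = 1/v (o(V, v) = -4*(-1/(4*v)) = -(-1)/v = 1/v)
K(J) = -9 - 45*J (K(J) = -9 + (-46*J + J) = -9 - 45*J)
(6*(-17) - 19) - (-24*(23 - 5) + K(o(6, -5))) = (6*(-17) - 19) - (-24*(23 - 5) + (-9 - 45/(-5))) = (-102 - 19) - (-24*18 + (-9 - 45*(-1/5))) = -121 - (-432 + (-9 + 9)) = -121 - (-432 + 0) = -121 - 1*(-432) = -121 + 432 = 311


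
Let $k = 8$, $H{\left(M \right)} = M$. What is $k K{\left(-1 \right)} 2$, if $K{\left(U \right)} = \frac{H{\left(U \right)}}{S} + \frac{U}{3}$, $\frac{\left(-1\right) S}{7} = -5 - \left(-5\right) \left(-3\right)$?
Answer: $- \frac{572}{105} \approx -5.4476$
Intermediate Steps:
$S = 140$ ($S = - 7 \left(-5 - \left(-5\right) \left(-3\right)\right) = - 7 \left(-5 - 15\right) = \left(-7\right) \left(-20\right) = 140$)
$K{\left(U \right)} = \frac{143 U}{420}$ ($K{\left(U \right)} = \frac{U}{140} + \frac{U}{3} = \frac{143 U}{420}$)
$k K{\left(-1 \right)} 2 = 8 \cdot \frac{143}{420} \left(-1\right) 2 = 8 \left(- \frac{143}{420}\right) 2 = \left(- \frac{286}{105}\right) 2 = - \frac{572}{105}$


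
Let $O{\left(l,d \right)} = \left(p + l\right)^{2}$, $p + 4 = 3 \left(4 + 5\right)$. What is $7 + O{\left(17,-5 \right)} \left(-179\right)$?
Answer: $-286393$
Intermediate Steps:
$p = 23$ ($p = -4 + 3 \left(4 + 5\right) = -4 + 3 \cdot 9 = -4 + 27 = 23$)
$O{\left(l,d \right)} = \left(23 + l\right)^{2}$
$7 + O{\left(17,-5 \right)} \left(-179\right) = 7 + \left(23 + 17\right)^{2} \left(-179\right) = 7 + 40^{2} \left(-179\right) = 7 + 1600 \left(-179\right) = 7 - 286400 = -286393$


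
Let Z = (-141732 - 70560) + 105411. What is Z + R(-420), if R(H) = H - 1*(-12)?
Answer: -107289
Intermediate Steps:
R(H) = 12 + H (R(H) = H + 12 = 12 + H)
Z = -106881 (Z = -212292 + 105411 = -106881)
Z + R(-420) = -106881 + (12 - 420) = -106881 - 408 = -107289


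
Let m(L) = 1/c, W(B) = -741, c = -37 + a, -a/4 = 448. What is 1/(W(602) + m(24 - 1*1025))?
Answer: -1829/1355290 ≈ -0.0013495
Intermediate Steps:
a = -1792 (a = -4*448 = -1792)
c = -1829 (c = -37 - 1792 = -1829)
m(L) = -1/1829 (m(L) = 1/(-1829) = -1/1829)
1/(W(602) + m(24 - 1*1025)) = 1/(-741 - 1/1829) = 1/(-1355290/1829) = -1829/1355290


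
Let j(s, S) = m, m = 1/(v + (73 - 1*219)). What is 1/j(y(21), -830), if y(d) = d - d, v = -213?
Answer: -359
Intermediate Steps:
y(d) = 0
m = -1/359 (m = 1/(-213 + (73 - 1*219)) = 1/(-213 + (73 - 219)) = 1/(-213 - 146) = 1/(-359) = -1/359 ≈ -0.0027855)
j(s, S) = -1/359
1/j(y(21), -830) = 1/(-1/359) = -359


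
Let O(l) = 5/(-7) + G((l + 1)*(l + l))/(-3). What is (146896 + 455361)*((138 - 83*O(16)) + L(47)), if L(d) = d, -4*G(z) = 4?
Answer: 2739667093/21 ≈ 1.3046e+8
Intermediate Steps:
G(z) = -1 (G(z) = -¼*4 = -1)
O(l) = -8/21 (O(l) = 5/(-7) - 1/(-3) = 5*(-⅐) - 1*(-⅓) = -5/7 + ⅓ = -8/21)
(146896 + 455361)*((138 - 83*O(16)) + L(47)) = (146896 + 455361)*((138 - 83*(-8/21)) + 47) = 602257*((138 + 664/21) + 47) = 602257*(3562/21 + 47) = 602257*(4549/21) = 2739667093/21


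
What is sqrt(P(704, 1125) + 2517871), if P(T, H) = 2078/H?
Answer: sqrt(14163034765)/75 ≈ 1586.8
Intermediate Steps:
sqrt(P(704, 1125) + 2517871) = sqrt(2078/1125 + 2517871) = sqrt(2832606953/1125) = sqrt(14163034765)/75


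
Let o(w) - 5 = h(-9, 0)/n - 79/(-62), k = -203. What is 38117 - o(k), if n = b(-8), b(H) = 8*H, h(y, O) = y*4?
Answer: 18902641/496 ≈ 38110.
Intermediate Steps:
h(y, O) = 4*y
n = -64 (n = 8*(-8) = -64)
o(w) = 3391/496 (o(w) = 5 + ((4*(-9))/(-64) - 79/(-62)) = 5 + (-36*(-1/64) - 79*(-1/62)) = 5 + (9/16 + 79/62) = 5 + 911/496 = 3391/496)
38117 - o(k) = 38117 - 1*3391/496 = 38117 - 3391/496 = 18902641/496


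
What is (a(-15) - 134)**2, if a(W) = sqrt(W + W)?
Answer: (134 - I*sqrt(30))**2 ≈ 17926.0 - 1467.9*I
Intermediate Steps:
a(W) = sqrt(2)*sqrt(W) (a(W) = sqrt(2*W) = sqrt(2)*sqrt(W))
(a(-15) - 134)**2 = (sqrt(2)*sqrt(-15) - 134)**2 = (sqrt(2)*(I*sqrt(15)) - 134)**2 = (I*sqrt(30) - 134)**2 = (-134 + I*sqrt(30))**2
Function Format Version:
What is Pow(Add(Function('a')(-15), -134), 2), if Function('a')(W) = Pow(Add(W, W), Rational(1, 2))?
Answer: Pow(Add(134, Mul(-1, I, Pow(30, Rational(1, 2)))), 2) ≈ Add(17926., Mul(-1467.9, I))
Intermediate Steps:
Function('a')(W) = Mul(Pow(2, Rational(1, 2)), Pow(W, Rational(1, 2))) (Function('a')(W) = Pow(Mul(2, W), Rational(1, 2)) = Mul(Pow(2, Rational(1, 2)), Pow(W, Rational(1, 2))))
Pow(Add(Function('a')(-15), -134), 2) = Pow(Add(Mul(Pow(2, Rational(1, 2)), Pow(-15, Rational(1, 2))), -134), 2) = Pow(Add(Mul(Pow(2, Rational(1, 2)), Mul(I, Pow(15, Rational(1, 2)))), -134), 2) = Pow(Add(Mul(I, Pow(30, Rational(1, 2))), -134), 2) = Pow(Add(-134, Mul(I, Pow(30, Rational(1, 2)))), 2)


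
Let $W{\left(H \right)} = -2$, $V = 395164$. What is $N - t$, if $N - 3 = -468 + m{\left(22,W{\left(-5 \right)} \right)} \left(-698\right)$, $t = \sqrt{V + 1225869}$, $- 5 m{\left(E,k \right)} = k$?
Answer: $- \frac{3721}{5} - \sqrt{1621033} \approx -2017.4$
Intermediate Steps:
$m{\left(E,k \right)} = - \frac{k}{5}$
$t = \sqrt{1621033}$ ($t = \sqrt{395164 + 1225869} = \sqrt{1621033} \approx 1273.2$)
$N = - \frac{3721}{5}$ ($N = 3 - \left(468 - \left(- \frac{1}{5}\right) \left(-2\right) \left(-698\right)\right) = 3 + \left(-468 + \frac{2}{5} \left(-698\right)\right) = 3 - \frac{3736}{5} = - \frac{3721}{5} \approx -744.2$)
$N - t = - \frac{3721}{5} - \sqrt{1621033}$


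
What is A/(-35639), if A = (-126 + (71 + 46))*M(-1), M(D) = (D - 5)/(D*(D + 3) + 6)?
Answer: -27/71278 ≈ -0.00037880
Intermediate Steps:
M(D) = (-5 + D)/(6 + D*(3 + D)) (M(D) = (-5 + D)/(D*(3 + D) + 6) = (-5 + D)/(6 + D*(3 + D)))
A = 27/2 (A = (-126 + (71 + 46))*((-5 - 1)/(6 + (-1)**2 + 3*(-1))) = (-126 + 117)*(-6/(6 + 1 - 3)) = -9*(-6)/4 = -9*(-3/2) = 27/2 ≈ 13.500)
A/(-35639) = (27/2)/(-35639) = (27/2)*(-1/35639) = -27/71278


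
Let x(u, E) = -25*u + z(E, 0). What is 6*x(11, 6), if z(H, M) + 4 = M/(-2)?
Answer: -1674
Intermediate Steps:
z(H, M) = -4 - M/2 (z(H, M) = -4 + M/(-2) = -4 + M*(-1/2) = -4 - M/2)
x(u, E) = -4 - 25*u (x(u, E) = -25*u + (-4 - 1/2*0) = -25*u + (-4 + 0) = -25*u - 4 = -4 - 25*u)
6*x(11, 6) = 6*(-4 - 25*11) = 6*(-4 - 275) = 6*(-279) = -1674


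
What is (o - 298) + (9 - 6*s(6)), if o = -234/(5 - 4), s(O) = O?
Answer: -559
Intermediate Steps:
o = -234 (o = -234/1 = -234*1 = -234)
(o - 298) + (9 - 6*s(6)) = (-234 - 298) + (9 - 6*6) = -532 + (9 - 36) = -532 - 27 = -559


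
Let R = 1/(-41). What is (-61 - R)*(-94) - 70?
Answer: 232130/41 ≈ 5661.7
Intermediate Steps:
R = -1/41 ≈ -0.024390
(-61 - R)*(-94) - 70 = (-61 - 1*(-1/41))*(-94) - 70 = (-61 + 1/41)*(-94) - 70 = -2500/41*(-94) - 70 = 235000/41 - 70 = 232130/41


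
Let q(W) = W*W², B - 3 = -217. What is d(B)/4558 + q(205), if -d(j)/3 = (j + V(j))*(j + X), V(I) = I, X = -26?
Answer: 19633715795/2279 ≈ 8.6151e+6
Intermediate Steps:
B = -214 (B = 3 - 217 = -214)
q(W) = W³
d(j) = -6*j*(-26 + j) (d(j) = -3*(j + j)*(j - 26) = -3*2*j*(-26 + j) = -6*j*(-26 + j))
d(B)/4558 + q(205) = (6*(-214)*(26 - 1*(-214)))/4558 + 205³ = (6*(-214)*(26 + 214))*(1/4558) + 8615125 = (6*(-214)*240)*(1/4558) + 8615125 = -308160*1/4558 + 8615125 = -154080/2279 + 8615125 = 19633715795/2279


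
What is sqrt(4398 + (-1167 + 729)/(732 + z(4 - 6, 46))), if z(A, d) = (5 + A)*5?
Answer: 2*sqrt(68161011)/249 ≈ 66.313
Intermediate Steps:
z(A, d) = 25 + 5*A
sqrt(4398 + (-1167 + 729)/(732 + z(4 - 6, 46))) = sqrt(4398 + (-1167 + 729)/(732 + (25 + 5*(4 - 6)))) = sqrt(4398 - 438/(732 + (25 + 5*(-2)))) = sqrt(4398 - 438/(732 + (25 - 10))) = sqrt(4398 - 438/(732 + 15)) = sqrt(4398 - 438/747) = sqrt(4398 - 438*1/747) = sqrt(4398 - 146/249) = sqrt(1094956/249) = 2*sqrt(68161011)/249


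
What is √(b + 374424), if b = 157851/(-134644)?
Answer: √1696978491107505/67322 ≈ 611.90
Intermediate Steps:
b = -157851/134644 (b = 157851*(-1/134644) = -157851/134644 ≈ -1.1724)
√(b + 374424) = √(-157851/134644 + 374424) = √(50413787205/134644) = √1696978491107505/67322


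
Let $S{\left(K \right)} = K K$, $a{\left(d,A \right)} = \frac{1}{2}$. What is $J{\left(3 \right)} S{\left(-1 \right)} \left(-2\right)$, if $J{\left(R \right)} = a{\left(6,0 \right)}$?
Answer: $-1$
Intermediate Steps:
$a{\left(d,A \right)} = \frac{1}{2}$
$S{\left(K \right)} = K^{2}$
$J{\left(R \right)} = \frac{1}{2}$
$J{\left(3 \right)} S{\left(-1 \right)} \left(-2\right) = \frac{\left(-1\right)^{2}}{2} \left(-2\right) = \frac{1}{2} \cdot 1 \left(-2\right) = \frac{1}{2} \left(-2\right) = -1$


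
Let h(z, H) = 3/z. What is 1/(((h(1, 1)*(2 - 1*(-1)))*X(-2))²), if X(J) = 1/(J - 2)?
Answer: 16/81 ≈ 0.19753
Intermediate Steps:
X(J) = 1/(-2 + J)
1/(((h(1, 1)*(2 - 1*(-1)))*X(-2))²) = 1/((((3/1)*(2 - 1*(-1)))/(-2 - 2))²) = 1/((((3*1)*(2 + 1))/(-4))²) = 1/(((3*3)*(-¼))²) = 1/((9*(-¼))²) = 1/((-9/4)²) = 1/(81/16) = 16/81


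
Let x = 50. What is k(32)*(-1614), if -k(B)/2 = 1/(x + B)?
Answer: 1614/41 ≈ 39.366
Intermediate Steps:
k(B) = -2/(50 + B)
k(32)*(-1614) = -2/(50 + 32)*(-1614) = -2/82*(-1614) = -2*1/82*(-1614) = -1/41*(-1614) = 1614/41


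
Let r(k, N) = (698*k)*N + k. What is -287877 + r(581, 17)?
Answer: 6606850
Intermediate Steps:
r(k, N) = k + 698*N*k (r(k, N) = 698*N*k + k = k + 698*N*k)
-287877 + r(581, 17) = -287877 + 581*(1 + 698*17) = -287877 + 581*(1 + 11866) = -287877 + 581*11867 = -287877 + 6894727 = 6606850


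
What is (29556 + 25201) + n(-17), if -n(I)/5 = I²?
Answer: 53312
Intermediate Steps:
n(I) = -5*I²
(29556 + 25201) + n(-17) = (29556 + 25201) - 5*(-17)² = 54757 - 5*289 = 54757 - 1445 = 53312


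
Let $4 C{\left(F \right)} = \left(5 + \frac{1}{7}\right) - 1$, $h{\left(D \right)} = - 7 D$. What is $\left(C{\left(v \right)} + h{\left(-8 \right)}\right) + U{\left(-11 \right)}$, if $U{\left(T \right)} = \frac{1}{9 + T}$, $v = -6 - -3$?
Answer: $\frac{1583}{28} \approx 56.536$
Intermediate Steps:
$v = -3$ ($v = -6 + 3 = -3$)
$C{\left(F \right)} = \frac{29}{28}$ ($C{\left(F \right)} = \frac{\left(5 + \frac{1}{7}\right) - 1}{4} = \frac{\frac{36}{7} - 1}{4} = \frac{1}{4} \cdot \frac{29}{7} = \frac{29}{28}$)
$\left(C{\left(v \right)} + h{\left(-8 \right)}\right) + U{\left(-11 \right)} = \left(\frac{29}{28} - -56\right) + \frac{1}{9 - 11} = \left(\frac{29}{28} + 56\right) + \frac{1}{-2} = \frac{1597}{28} - \frac{1}{2} = \frac{1583}{28}$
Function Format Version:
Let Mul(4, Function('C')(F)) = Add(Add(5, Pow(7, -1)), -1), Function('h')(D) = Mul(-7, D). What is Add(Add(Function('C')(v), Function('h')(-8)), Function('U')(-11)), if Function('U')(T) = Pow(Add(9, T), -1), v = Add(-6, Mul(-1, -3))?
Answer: Rational(1583, 28) ≈ 56.536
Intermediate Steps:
v = -3 (v = Add(-6, 3) = -3)
Function('C')(F) = Rational(29, 28) (Function('C')(F) = Mul(Rational(1, 4), Add(Add(5, Pow(7, -1)), -1)) = Mul(Rational(1, 4), Add(Add(5, Rational(1, 7)), -1)) = Mul(Rational(1, 4), Add(Rational(36, 7), -1)) = Mul(Rational(1, 4), Rational(29, 7)) = Rational(29, 28))
Add(Add(Function('C')(v), Function('h')(-8)), Function('U')(-11)) = Add(Add(Rational(29, 28), Mul(-7, -8)), Pow(Add(9, -11), -1)) = Add(Add(Rational(29, 28), 56), Pow(-2, -1)) = Add(Rational(1597, 28), Rational(-1, 2)) = Rational(1583, 28)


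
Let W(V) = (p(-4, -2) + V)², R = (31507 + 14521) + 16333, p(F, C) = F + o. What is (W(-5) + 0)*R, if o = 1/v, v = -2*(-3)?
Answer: 19463561/4 ≈ 4.8659e+6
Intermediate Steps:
v = 6
o = ⅙ (o = 1/6 = ⅙ ≈ 0.16667)
p(F, C) = ⅙ + F (p(F, C) = F + ⅙ = ⅙ + F)
R = 62361 (R = 46028 + 16333 = 62361)
W(V) = (-23/6 + V)² (W(V) = ((⅙ - 4) + V)² = (-23/6 + V)²)
(W(-5) + 0)*R = ((-23 + 6*(-5))²/36 + 0)*62361 = ((-23 - 30)²/36 + 0)*62361 = ((1/36)*(-53)² + 0)*62361 = ((1/36)*2809 + 0)*62361 = (2809/36 + 0)*62361 = (2809/36)*62361 = 19463561/4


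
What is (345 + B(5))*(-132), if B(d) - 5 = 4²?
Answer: -48312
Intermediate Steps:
B(d) = 21 (B(d) = 5 + 4² = 5 + 16 = 21)
(345 + B(5))*(-132) = (345 + 21)*(-132) = 366*(-132) = -48312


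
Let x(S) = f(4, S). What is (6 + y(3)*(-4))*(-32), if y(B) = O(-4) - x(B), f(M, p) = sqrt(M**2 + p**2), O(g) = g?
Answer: -1344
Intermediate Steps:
x(S) = sqrt(16 + S**2) (x(S) = sqrt(4**2 + S**2) = sqrt(16 + S**2))
y(B) = -4 - sqrt(16 + B**2)
(6 + y(3)*(-4))*(-32) = (6 + (-4 - sqrt(16 + 3**2))*(-4))*(-32) = (6 + (-4 - sqrt(16 + 9))*(-4))*(-32) = (6 + (-4 - sqrt(25))*(-4))*(-32) = (6 + (-4 - 1*5)*(-4))*(-32) = (6 + (-4 - 5)*(-4))*(-32) = (6 - 9*(-4))*(-32) = (6 + 36)*(-32) = 42*(-32) = -1344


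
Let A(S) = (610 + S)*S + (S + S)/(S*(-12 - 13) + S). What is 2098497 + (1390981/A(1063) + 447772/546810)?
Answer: 12244063347122650237/5834677869735 ≈ 2.0985e+6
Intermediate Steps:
A(S) = -1/12 + S*(610 + S) (A(S) = S*(610 + S) + (2*S)/(S*(-25) + S) = S*(610 + S) + (2*S)/(-25*S + S) = S*(610 + S) + (2*S)/((-24*S)) = S*(610 + S) + (2*S)*(-1/(24*S)) = S*(610 + S) - 1/12 = -1/12 + S*(610 + S))
2098497 + (1390981/A(1063) + 447772/546810) = 2098497 + (1390981/(-1/12 + 1063**2 + 610*1063) + 447772/546810) = 2098497 + (1390981/(-1/12 + 1129969 + 648430) + 447772*(1/546810)) = 2098497 + (1390981/(21340787/12) + 223886/273405) = 2098497 + (1390981*(12/21340787) + 223886/273405) = 2098497 + (16691772/21340787 + 223886/273405) = 2098497 + 9341517361942/5834677869735 = 12244063347122650237/5834677869735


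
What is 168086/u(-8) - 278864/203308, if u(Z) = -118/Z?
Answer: 34169115244/2998793 ≈ 11394.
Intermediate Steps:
168086/u(-8) - 278864/203308 = 168086/((-118/(-8))) - 278864/203308 = 168086/((-118*(-⅛))) - 278864*1/203308 = 168086/(59/4) - 69716/50827 = 168086*(4/59) - 69716/50827 = 672344/59 - 69716/50827 = 34169115244/2998793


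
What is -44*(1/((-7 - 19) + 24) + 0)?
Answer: 22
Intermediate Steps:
-44*(1/((-7 - 19) + 24) + 0) = -44*(1/(-26 + 24) + 0) = -44*(1/(-2) + 0) = -44*(-½ + 0) = -44*(-½) = 22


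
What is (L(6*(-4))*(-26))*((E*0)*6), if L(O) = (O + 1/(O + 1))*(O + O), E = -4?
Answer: 0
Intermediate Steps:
L(O) = 2*O*(O + 1/(1 + O)) (L(O) = (O + 1/(1 + O))*(2*O) = 2*O*(O + 1/(1 + O)))
(L(6*(-4))*(-26))*((E*0)*6) = ((2*(6*(-4))*(1 + 6*(-4) + (6*(-4))²)/(1 + 6*(-4)))*(-26))*(-4*0*6) = ((2*(-24)*(1 - 24 + (-24)²)/(1 - 24))*(-26))*(0*6) = ((2*(-24)*(1 - 24 + 576)/(-23))*(-26))*0 = ((2*(-24)*(-1/23)*553)*(-26))*0 = ((26544/23)*(-26))*0 = -690144/23*0 = 0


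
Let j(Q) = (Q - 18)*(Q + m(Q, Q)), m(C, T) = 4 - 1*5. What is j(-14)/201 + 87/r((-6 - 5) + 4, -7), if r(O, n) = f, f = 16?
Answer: 8389/1072 ≈ 7.8256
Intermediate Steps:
m(C, T) = -1 (m(C, T) = 4 - 5 = -1)
r(O, n) = 16
j(Q) = (-1 + Q)*(-18 + Q) (j(Q) = (Q - 18)*(Q - 1) = (-18 + Q)*(-1 + Q) = (-1 + Q)*(-18 + Q))
j(-14)/201 + 87/r((-6 - 5) + 4, -7) = (18 + (-14)² - 19*(-14))/201 + 87/16 = (18 + 196 + 266)*(1/201) + 87*(1/16) = 480*(1/201) + 87/16 = 160/67 + 87/16 = 8389/1072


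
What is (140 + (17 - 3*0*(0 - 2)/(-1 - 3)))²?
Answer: 24649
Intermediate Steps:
(140 + (17 - 3*0*(0 - 2)/(-1 - 3)))² = (140 + (17 - 0*(-2/(-4))))² = (140 + (17 - 0*(-2*(-¼))))² = (140 + (17 - 0/2))² = (140 + (17 - 1*0))² = (140 + (17 + 0))² = (140 + 17)² = 157² = 24649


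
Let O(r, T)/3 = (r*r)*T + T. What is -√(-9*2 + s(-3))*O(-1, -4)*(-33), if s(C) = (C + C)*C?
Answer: 0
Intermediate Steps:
O(r, T) = 3*T + 3*T*r² (O(r, T) = 3*((r*r)*T + T) = 3*(r²*T + T) = 3*(T*r² + T) = 3*(T + T*r²) = 3*T + 3*T*r²)
s(C) = 2*C² (s(C) = (2*C)*C = 2*C²)
-√(-9*2 + s(-3))*O(-1, -4)*(-33) = -√(-9*2 + 2*(-3)²)*(3*(-4)*(1 + (-1)²))*(-33) = -√(-18 + 2*9)*(3*(-4)*(1 + 1))*(-33) = -√(-18 + 18)*(3*(-4)*2)*(-33) = -√0*(-24)*(-33) = -0*(-24)*(-33) = -0*(-33) = -1*0 = 0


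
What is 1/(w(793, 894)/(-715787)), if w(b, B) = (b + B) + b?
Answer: -715787/2480 ≈ -288.62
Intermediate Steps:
w(b, B) = B + 2*b (w(b, B) = (B + b) + b = B + 2*b)
1/(w(793, 894)/(-715787)) = 1/((894 + 2*793)/(-715787)) = 1/((894 + 1586)*(-1/715787)) = 1/(2480*(-1/715787)) = 1/(-2480/715787) = -715787/2480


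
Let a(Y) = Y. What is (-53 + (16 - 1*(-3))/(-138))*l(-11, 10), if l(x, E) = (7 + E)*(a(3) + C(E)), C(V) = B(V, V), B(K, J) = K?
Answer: -1620593/138 ≈ -11743.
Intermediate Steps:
C(V) = V
l(x, E) = (3 + E)*(7 + E) (l(x, E) = (7 + E)*(3 + E) = (3 + E)*(7 + E))
(-53 + (16 - 1*(-3))/(-138))*l(-11, 10) = (-53 + (16 - 1*(-3))/(-138))*(21 + 10**2 + 10*10) = (-53 + (16 + 3)*(-1/138))*(21 + 100 + 100) = (-53 + 19*(-1/138))*221 = (-53 - 19/138)*221 = -7333/138*221 = -1620593/138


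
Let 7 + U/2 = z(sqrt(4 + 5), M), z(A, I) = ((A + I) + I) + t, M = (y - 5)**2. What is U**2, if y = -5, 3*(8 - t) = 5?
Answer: 1473796/9 ≈ 1.6376e+5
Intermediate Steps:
t = 19/3 (t = 8 - 1/3*5 = 8 - 5/3 = 19/3 ≈ 6.3333)
M = 100 (M = (-5 - 5)**2 = (-10)**2 = 100)
z(A, I) = 19/3 + A + 2*I (z(A, I) = ((A + I) + I) + 19/3 = (A + 2*I) + 19/3 = 19/3 + A + 2*I)
U = 1214/3 (U = -14 + 2*(19/3 + sqrt(4 + 5) + 2*100) = -14 + 2*(19/3 + sqrt(9) + 200) = -14 + 2*(19/3 + 3 + 200) = -14 + 2*(628/3) = -14 + 1256/3 = 1214/3 ≈ 404.67)
U**2 = (1214/3)**2 = 1473796/9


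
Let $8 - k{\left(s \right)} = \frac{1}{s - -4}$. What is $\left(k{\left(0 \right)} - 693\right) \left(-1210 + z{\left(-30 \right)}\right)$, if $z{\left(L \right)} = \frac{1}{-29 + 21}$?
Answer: $\frac{26535621}{32} \approx 8.2924 \cdot 10^{5}$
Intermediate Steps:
$k{\left(s \right)} = 8 - \frac{1}{4 + s}$ ($k{\left(s \right)} = 8 - \frac{1}{s - -4} = 8 - \frac{1}{s + 4} = 8 - \frac{1}{4 + s}$)
$z{\left(L \right)} = - \frac{1}{8}$ ($z{\left(L \right)} = \frac{1}{-8} = - \frac{1}{8}$)
$\left(k{\left(0 \right)} - 693\right) \left(-1210 + z{\left(-30 \right)}\right) = \left(\frac{31 + 8 \cdot 0}{4 + 0} - 693\right) \left(-1210 - \frac{1}{8}\right) = \left(\frac{31 + 0}{4} - 693\right) \left(- \frac{9681}{8}\right) = \left(\frac{1}{4} \cdot 31 - 693\right) \left(- \frac{9681}{8}\right) = \left(\frac{31}{4} - 693\right) \left(- \frac{9681}{8}\right) = \left(- \frac{2741}{4}\right) \left(- \frac{9681}{8}\right) = \frac{26535621}{32}$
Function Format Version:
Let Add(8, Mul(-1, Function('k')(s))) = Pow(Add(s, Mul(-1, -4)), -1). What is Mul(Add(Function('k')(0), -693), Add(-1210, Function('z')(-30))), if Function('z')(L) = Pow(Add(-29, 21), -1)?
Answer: Rational(26535621, 32) ≈ 8.2924e+5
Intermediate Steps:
Function('k')(s) = Add(8, Mul(-1, Pow(Add(4, s), -1))) (Function('k')(s) = Add(8, Mul(-1, Pow(Add(s, Mul(-1, -4)), -1))) = Add(8, Mul(-1, Pow(Add(s, 4), -1))) = Add(8, Mul(-1, Pow(Add(4, s), -1))))
Function('z')(L) = Rational(-1, 8) (Function('z')(L) = Pow(-8, -1) = Rational(-1, 8))
Mul(Add(Function('k')(0), -693), Add(-1210, Function('z')(-30))) = Mul(Add(Mul(Pow(Add(4, 0), -1), Add(31, Mul(8, 0))), -693), Add(-1210, Rational(-1, 8))) = Mul(Add(Mul(Pow(4, -1), Add(31, 0)), -693), Rational(-9681, 8)) = Mul(Add(Mul(Rational(1, 4), 31), -693), Rational(-9681, 8)) = Mul(Add(Rational(31, 4), -693), Rational(-9681, 8)) = Mul(Rational(-2741, 4), Rational(-9681, 8)) = Rational(26535621, 32)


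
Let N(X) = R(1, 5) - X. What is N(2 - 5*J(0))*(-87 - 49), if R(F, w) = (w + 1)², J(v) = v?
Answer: -4624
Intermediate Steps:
R(F, w) = (1 + w)²
N(X) = 36 - X (N(X) = (1 + 5)² - X = 6² - X = 36 - X)
N(2 - 5*J(0))*(-87 - 49) = (36 - (2 - 5*0))*(-87 - 49) = (36 - (2 + 0))*(-136) = (36 - 1*2)*(-136) = (36 - 2)*(-136) = 34*(-136) = -4624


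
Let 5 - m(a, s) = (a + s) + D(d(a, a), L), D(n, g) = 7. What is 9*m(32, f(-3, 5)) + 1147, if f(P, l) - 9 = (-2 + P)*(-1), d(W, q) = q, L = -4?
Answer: 715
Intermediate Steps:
f(P, l) = 11 - P (f(P, l) = 9 + (-2 + P)*(-1) = 9 + (2 - P) = 11 - P)
m(a, s) = -2 - a - s (m(a, s) = 5 - ((a + s) + 7) = 5 - (7 + a + s) = 5 + (-7 - a - s) = -2 - a - s)
9*m(32, f(-3, 5)) + 1147 = 9*(-2 - 1*32 - (11 - 1*(-3))) + 1147 = 9*(-2 - 32 - (11 + 3)) + 1147 = 9*(-2 - 32 - 1*14) + 1147 = 9*(-2 - 32 - 14) + 1147 = 9*(-48) + 1147 = -432 + 1147 = 715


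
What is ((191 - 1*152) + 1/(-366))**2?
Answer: 203718529/133956 ≈ 1520.8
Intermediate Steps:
((191 - 1*152) + 1/(-366))**2 = ((191 - 152) - 1/366)**2 = (39 - 1/366)**2 = (14273/366)**2 = 203718529/133956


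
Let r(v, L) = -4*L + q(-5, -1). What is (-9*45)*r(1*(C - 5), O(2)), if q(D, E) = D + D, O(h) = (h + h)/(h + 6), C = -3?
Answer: 4860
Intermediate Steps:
O(h) = 2*h/(6 + h) (O(h) = (2*h)/(6 + h) = 2*h/(6 + h))
q(D, E) = 2*D
r(v, L) = -10 - 4*L (r(v, L) = -4*L + 2*(-5) = -4*L - 10 = -10 - 4*L)
(-9*45)*r(1*(C - 5), O(2)) = (-9*45)*(-10 - 8*2/(6 + 2)) = -405*(-10 - 8*2/8) = -405*(-10 - 4*½) = -405*(-10 - 2) = -405*(-12) = 4860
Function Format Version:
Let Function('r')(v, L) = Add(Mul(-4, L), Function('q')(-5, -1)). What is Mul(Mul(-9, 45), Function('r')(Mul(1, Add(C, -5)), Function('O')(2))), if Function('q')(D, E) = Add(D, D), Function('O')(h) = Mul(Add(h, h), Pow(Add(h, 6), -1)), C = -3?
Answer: 4860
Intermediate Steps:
Function('O')(h) = Mul(2, h, Pow(Add(6, h), -1)) (Function('O')(h) = Mul(Mul(2, h), Pow(Add(6, h), -1)) = Mul(2, h, Pow(Add(6, h), -1)))
Function('q')(D, E) = Mul(2, D)
Function('r')(v, L) = Add(-10, Mul(-4, L)) (Function('r')(v, L) = Add(Mul(-4, L), Mul(2, -5)) = Add(Mul(-4, L), -10) = Add(-10, Mul(-4, L)))
Mul(Mul(-9, 45), Function('r')(Mul(1, Add(C, -5)), Function('O')(2))) = Mul(Mul(-9, 45), Add(-10, Mul(-4, Mul(2, 2, Pow(Add(6, 2), -1))))) = Mul(-405, Add(-10, Mul(-4, Mul(2, 2, Pow(8, -1))))) = Mul(-405, Add(-10, Mul(-4, Mul(2, 2, Rational(1, 8))))) = Mul(-405, Add(-10, Mul(-4, Rational(1, 2)))) = Mul(-405, Add(-10, -2)) = Mul(-405, -12) = 4860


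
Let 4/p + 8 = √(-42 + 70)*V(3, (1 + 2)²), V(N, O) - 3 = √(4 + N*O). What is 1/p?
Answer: 3*(44 + 7*√31)/(4 + √217 + 3*√7) ≈ 9.3341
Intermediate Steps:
V(N, O) = 3 + √(4 + N*O)
p = 4/(-8 + 2*√7*(3 + √31)) (p = 4/(-8 + √(-42 + 70)*(3 + √(4 + 3*(1 + 2)²))) = 4/(-8 + √28*(3 + √(4 + 3*3²))) = 4/(-8 + (2*√7)*(3 + √(4 + 3*9))) = 4/(-8 + (2*√7)*(3 + √(4 + 27))) = 4/(-8 + (2*√7)*(3 + √31)) = 4/(-8 + 2*√7*(3 + √31)) ≈ 0.10713)
1/p = 1/(176/1251 - 85*√7/1251 - 28*√31/1251 + 23*√217/1251)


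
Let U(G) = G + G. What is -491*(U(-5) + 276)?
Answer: -130606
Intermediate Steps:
U(G) = 2*G
-491*(U(-5) + 276) = -491*(2*(-5) + 276) = -491*(-10 + 276) = -491*266 = -130606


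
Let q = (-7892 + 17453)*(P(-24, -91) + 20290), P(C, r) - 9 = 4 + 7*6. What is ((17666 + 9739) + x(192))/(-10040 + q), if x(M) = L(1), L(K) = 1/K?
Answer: 27406/194508505 ≈ 0.00014090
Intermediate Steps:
P(C, r) = 55 (P(C, r) = 9 + (4 + 7*6) = 9 + (4 + 42) = 9 + 46 = 55)
q = 194518545 (q = (-7892 + 17453)*(55 + 20290) = 9561*20345 = 194518545)
x(M) = 1 (x(M) = 1/1 = 1)
((17666 + 9739) + x(192))/(-10040 + q) = ((17666 + 9739) + 1)/(-10040 + 194518545) = (27405 + 1)/194508505 = 27406*(1/194508505) = 27406/194508505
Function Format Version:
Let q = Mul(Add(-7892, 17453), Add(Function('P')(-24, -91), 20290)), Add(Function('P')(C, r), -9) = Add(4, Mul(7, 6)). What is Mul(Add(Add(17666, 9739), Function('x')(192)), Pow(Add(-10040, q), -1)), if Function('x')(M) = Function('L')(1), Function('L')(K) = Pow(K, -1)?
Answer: Rational(27406, 194508505) ≈ 0.00014090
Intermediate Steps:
Function('P')(C, r) = 55 (Function('P')(C, r) = Add(9, Add(4, Mul(7, 6))) = Add(9, Add(4, 42)) = Add(9, 46) = 55)
q = 194518545 (q = Mul(Add(-7892, 17453), Add(55, 20290)) = Mul(9561, 20345) = 194518545)
Function('x')(M) = 1 (Function('x')(M) = Pow(1, -1) = 1)
Mul(Add(Add(17666, 9739), Function('x')(192)), Pow(Add(-10040, q), -1)) = Mul(Add(Add(17666, 9739), 1), Pow(Add(-10040, 194518545), -1)) = Mul(Add(27405, 1), Pow(194508505, -1)) = Mul(27406, Rational(1, 194508505)) = Rational(27406, 194508505)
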